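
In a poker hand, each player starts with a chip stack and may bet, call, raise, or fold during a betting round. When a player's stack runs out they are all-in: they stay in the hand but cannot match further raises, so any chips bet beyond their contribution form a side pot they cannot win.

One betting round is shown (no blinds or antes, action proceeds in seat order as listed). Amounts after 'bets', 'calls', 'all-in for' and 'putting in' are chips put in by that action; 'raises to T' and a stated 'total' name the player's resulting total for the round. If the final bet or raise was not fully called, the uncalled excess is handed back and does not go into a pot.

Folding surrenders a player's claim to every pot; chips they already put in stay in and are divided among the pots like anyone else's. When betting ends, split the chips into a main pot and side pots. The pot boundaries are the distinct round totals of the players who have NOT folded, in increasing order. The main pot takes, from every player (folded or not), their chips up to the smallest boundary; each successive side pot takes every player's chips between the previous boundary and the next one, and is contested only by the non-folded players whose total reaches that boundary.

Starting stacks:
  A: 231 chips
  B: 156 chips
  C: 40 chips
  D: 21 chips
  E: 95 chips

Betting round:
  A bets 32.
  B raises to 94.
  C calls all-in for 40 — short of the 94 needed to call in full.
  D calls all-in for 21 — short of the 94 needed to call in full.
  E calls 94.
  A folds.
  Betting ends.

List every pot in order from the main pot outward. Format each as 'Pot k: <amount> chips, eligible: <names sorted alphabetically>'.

Contributions: A=32, B=94, C=40, D=21, E=94
Folded: A
Pot levels (distinct totals of non-folded players): 21, 40, 94
Layer 1-21: 21 each from A, B, C, D, E = 21*5 = 105 chips; eligible B, C, D, E
Layer 22-40: A 11 + B 19 + C 19 + E 19 = 68 chips; eligible B, C, E
Layer 41-94: 54 each from B, E = 54*2 = 108 chips; eligible B, E

Pot 1: 105 chips, eligible: B, C, D, E
Pot 2: 68 chips, eligible: B, C, E
Pot 3: 108 chips, eligible: B, E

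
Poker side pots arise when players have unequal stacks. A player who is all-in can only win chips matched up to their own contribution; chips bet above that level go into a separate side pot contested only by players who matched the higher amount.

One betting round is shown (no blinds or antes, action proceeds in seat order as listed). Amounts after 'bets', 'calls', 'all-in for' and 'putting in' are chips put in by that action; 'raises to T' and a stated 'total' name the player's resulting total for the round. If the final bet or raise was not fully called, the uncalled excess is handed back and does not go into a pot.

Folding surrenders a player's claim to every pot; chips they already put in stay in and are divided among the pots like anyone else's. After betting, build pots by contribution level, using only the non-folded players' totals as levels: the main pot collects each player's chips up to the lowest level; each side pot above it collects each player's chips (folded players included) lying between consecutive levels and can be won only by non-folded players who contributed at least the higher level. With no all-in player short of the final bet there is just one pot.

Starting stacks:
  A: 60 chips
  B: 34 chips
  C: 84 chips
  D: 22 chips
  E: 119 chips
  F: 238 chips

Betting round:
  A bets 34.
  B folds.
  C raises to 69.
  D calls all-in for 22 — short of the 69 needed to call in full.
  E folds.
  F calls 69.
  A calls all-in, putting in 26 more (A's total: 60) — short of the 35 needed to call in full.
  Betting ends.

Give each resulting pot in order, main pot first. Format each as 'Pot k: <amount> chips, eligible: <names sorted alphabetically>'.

Contributions: A=60, C=69, D=22, F=69
Folded: B, E
Pot levels (distinct totals of non-folded players): 22, 60, 69
Layer 1-22: 22 each from A, C, D, F = 22*4 = 88 chips; eligible A, C, D, F
Layer 23-60: 38 each from A, C, F = 38*3 = 114 chips; eligible A, C, F
Layer 61-69: 9 each from C, F = 9*2 = 18 chips; eligible C, F

Pot 1: 88 chips, eligible: A, C, D, F
Pot 2: 114 chips, eligible: A, C, F
Pot 3: 18 chips, eligible: C, F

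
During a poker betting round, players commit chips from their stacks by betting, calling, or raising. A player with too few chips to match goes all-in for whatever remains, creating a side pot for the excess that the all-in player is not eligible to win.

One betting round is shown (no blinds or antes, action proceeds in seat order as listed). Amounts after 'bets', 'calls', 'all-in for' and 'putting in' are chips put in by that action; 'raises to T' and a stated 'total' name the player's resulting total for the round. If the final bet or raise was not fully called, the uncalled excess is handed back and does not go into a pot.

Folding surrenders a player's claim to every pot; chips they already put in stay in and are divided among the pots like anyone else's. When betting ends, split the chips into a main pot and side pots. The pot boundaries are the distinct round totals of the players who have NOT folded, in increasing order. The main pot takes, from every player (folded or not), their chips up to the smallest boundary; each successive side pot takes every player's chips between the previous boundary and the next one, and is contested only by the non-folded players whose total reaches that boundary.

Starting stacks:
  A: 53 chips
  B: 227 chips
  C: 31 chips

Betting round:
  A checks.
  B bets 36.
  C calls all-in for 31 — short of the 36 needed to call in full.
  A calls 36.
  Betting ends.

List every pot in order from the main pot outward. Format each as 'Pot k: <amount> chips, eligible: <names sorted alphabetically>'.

Pot 1: 93 chips, eligible: A, B, C
Pot 2: 10 chips, eligible: A, B

Derivation:
Contributions: A=36, B=36, C=31
Pot levels (distinct totals of non-folded players): 31, 36
Layer 1-31: 31 each from A, B, C = 31*3 = 93 chips; eligible A, B, C
Layer 32-36: 5 each from A, B = 5*2 = 10 chips; eligible A, B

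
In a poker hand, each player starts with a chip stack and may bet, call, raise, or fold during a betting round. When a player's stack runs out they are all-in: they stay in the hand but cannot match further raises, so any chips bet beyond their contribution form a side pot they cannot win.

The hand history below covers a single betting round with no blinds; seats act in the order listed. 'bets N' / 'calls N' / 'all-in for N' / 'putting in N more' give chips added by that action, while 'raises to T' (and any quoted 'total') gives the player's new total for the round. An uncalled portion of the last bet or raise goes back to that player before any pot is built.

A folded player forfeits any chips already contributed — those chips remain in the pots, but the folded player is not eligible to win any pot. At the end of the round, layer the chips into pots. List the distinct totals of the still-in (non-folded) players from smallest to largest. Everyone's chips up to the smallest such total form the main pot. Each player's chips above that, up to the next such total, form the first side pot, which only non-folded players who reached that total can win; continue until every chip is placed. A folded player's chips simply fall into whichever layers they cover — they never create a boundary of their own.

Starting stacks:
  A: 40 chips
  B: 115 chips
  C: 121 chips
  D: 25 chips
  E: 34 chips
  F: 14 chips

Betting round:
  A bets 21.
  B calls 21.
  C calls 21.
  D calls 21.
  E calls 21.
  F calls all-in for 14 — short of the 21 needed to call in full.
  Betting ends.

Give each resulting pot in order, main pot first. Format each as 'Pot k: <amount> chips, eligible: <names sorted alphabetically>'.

Contributions: A=21, B=21, C=21, D=21, E=21, F=14
Pot levels (distinct totals of non-folded players): 14, 21
Layer 1-14: 14 each from A, B, C, D, E, F = 14*6 = 84 chips; eligible A, B, C, D, E, F
Layer 15-21: 7 each from A, B, C, D, E = 7*5 = 35 chips; eligible A, B, C, D, E

Pot 1: 84 chips, eligible: A, B, C, D, E, F
Pot 2: 35 chips, eligible: A, B, C, D, E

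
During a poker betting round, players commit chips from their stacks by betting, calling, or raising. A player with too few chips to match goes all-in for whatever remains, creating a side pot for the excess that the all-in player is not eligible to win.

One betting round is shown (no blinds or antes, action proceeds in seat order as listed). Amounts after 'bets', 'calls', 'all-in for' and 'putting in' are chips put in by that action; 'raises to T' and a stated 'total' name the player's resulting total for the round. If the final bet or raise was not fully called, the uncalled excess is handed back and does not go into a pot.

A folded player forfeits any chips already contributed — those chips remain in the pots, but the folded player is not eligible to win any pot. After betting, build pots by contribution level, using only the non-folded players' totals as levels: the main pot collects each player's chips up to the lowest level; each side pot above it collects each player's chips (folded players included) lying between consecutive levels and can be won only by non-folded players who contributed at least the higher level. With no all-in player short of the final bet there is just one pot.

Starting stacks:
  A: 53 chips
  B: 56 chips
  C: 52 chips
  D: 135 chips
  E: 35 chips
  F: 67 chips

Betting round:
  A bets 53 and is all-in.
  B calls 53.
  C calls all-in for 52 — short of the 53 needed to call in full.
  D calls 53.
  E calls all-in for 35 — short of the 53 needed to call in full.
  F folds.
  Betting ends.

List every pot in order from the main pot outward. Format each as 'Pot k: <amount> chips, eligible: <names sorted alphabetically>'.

Pot 1: 175 chips, eligible: A, B, C, D, E
Pot 2: 68 chips, eligible: A, B, C, D
Pot 3: 3 chips, eligible: A, B, D

Derivation:
Contributions: A=53, B=53, C=52, D=53, E=35
Folded: F
Pot levels (distinct totals of non-folded players): 35, 52, 53
Layer 1-35: 35 each from A, B, C, D, E = 35*5 = 175 chips; eligible A, B, C, D, E
Layer 36-52: 17 each from A, B, C, D = 17*4 = 68 chips; eligible A, B, C, D
Layer 53-53: 1 each from A, B, D = 1*3 = 3 chips; eligible A, B, D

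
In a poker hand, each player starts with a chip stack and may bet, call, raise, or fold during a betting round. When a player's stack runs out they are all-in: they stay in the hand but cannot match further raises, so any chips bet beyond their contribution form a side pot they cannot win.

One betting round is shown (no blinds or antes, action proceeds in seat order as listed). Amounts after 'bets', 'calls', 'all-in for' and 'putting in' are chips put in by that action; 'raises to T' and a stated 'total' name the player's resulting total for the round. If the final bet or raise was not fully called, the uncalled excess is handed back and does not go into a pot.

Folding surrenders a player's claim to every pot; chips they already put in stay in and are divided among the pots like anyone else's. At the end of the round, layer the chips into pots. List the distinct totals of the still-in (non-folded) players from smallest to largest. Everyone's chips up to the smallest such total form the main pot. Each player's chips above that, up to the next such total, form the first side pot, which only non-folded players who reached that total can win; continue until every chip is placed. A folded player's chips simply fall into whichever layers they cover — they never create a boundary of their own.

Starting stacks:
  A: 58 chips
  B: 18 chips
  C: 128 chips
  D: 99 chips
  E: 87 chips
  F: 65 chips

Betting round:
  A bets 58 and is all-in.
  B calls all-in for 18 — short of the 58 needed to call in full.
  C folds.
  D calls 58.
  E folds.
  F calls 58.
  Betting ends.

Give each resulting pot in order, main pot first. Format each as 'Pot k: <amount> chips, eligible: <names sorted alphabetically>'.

Pot 1: 72 chips, eligible: A, B, D, F
Pot 2: 120 chips, eligible: A, D, F

Derivation:
Contributions: A=58, B=18, D=58, F=58
Folded: C, E
Pot levels (distinct totals of non-folded players): 18, 58
Layer 1-18: 18 each from A, B, D, F = 18*4 = 72 chips; eligible A, B, D, F
Layer 19-58: 40 each from A, D, F = 40*3 = 120 chips; eligible A, D, F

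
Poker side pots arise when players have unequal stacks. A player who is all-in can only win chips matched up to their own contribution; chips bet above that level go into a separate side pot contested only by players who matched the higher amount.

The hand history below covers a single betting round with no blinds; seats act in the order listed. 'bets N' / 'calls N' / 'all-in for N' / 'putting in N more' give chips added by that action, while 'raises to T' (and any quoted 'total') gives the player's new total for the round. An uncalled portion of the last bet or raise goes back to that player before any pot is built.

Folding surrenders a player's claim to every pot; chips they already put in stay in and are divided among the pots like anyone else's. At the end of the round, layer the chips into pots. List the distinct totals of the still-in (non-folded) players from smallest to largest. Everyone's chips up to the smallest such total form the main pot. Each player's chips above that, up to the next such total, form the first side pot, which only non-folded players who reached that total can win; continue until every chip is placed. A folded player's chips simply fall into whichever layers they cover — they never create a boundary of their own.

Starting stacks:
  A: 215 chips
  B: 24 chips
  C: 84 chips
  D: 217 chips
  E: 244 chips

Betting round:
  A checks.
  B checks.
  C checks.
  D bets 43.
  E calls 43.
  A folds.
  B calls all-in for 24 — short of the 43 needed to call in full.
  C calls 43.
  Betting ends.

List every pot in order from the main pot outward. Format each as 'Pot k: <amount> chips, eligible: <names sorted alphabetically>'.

Pot 1: 96 chips, eligible: B, C, D, E
Pot 2: 57 chips, eligible: C, D, E

Derivation:
Contributions: B=24, C=43, D=43, E=43
Folded: A
Pot levels (distinct totals of non-folded players): 24, 43
Layer 1-24: 24 each from B, C, D, E = 24*4 = 96 chips; eligible B, C, D, E
Layer 25-43: 19 each from C, D, E = 19*3 = 57 chips; eligible C, D, E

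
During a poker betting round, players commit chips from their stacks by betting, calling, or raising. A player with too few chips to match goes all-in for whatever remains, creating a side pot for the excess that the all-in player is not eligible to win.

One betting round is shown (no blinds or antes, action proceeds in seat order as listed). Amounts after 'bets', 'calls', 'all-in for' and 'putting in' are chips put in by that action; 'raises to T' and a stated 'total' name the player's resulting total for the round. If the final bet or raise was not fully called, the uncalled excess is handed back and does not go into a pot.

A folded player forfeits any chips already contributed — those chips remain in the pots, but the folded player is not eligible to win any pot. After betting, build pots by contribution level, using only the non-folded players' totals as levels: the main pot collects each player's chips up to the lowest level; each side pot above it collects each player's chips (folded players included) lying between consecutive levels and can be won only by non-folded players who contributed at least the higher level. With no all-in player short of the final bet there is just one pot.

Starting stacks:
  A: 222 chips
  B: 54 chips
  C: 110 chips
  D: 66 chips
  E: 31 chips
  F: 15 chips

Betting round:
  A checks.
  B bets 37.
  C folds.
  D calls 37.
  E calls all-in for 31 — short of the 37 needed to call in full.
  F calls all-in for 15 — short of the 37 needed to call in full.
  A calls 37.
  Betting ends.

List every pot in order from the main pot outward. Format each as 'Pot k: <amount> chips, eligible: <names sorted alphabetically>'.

Pot 1: 75 chips, eligible: A, B, D, E, F
Pot 2: 64 chips, eligible: A, B, D, E
Pot 3: 18 chips, eligible: A, B, D

Derivation:
Contributions: A=37, B=37, D=37, E=31, F=15
Folded: C
Pot levels (distinct totals of non-folded players): 15, 31, 37
Layer 1-15: 15 each from A, B, D, E, F = 15*5 = 75 chips; eligible A, B, D, E, F
Layer 16-31: 16 each from A, B, D, E = 16*4 = 64 chips; eligible A, B, D, E
Layer 32-37: 6 each from A, B, D = 6*3 = 18 chips; eligible A, B, D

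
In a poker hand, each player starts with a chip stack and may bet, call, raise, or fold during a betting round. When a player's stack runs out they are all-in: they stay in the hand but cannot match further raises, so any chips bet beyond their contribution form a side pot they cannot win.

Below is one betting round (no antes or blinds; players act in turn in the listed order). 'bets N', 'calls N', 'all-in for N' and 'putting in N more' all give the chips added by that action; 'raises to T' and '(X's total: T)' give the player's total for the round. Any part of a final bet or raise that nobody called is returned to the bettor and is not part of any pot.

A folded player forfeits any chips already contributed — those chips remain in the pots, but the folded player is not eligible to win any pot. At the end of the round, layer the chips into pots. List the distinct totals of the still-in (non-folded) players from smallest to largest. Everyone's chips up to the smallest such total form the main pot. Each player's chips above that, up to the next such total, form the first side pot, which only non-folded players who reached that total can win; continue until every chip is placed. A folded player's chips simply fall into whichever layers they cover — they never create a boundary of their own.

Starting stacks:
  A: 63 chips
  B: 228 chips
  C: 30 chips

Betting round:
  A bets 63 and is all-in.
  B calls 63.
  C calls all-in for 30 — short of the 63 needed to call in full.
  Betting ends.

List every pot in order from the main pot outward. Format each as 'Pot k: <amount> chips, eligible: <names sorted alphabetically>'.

Pot 1: 90 chips, eligible: A, B, C
Pot 2: 66 chips, eligible: A, B

Derivation:
Contributions: A=63, B=63, C=30
Pot levels (distinct totals of non-folded players): 30, 63
Layer 1-30: 30 each from A, B, C = 30*3 = 90 chips; eligible A, B, C
Layer 31-63: 33 each from A, B = 33*2 = 66 chips; eligible A, B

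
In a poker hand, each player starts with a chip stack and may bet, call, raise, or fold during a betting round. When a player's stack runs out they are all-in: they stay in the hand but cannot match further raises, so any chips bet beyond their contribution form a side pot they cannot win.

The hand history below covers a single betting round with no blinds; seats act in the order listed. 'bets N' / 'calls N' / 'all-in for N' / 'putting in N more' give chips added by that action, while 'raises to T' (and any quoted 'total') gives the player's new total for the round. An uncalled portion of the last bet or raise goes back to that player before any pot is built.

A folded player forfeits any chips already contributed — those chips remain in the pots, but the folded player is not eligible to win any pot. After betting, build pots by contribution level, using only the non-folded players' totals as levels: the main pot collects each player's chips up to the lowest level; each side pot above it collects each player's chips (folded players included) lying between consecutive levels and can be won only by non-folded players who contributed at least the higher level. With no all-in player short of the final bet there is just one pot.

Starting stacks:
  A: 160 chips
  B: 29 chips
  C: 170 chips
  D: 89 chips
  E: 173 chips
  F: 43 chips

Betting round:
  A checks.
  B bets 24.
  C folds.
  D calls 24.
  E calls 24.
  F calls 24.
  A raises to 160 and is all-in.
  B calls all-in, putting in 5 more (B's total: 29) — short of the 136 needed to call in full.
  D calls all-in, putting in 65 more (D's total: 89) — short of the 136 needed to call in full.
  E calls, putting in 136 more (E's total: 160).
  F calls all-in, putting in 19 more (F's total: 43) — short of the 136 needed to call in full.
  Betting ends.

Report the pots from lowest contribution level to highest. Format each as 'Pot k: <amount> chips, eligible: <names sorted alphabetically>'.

Contributions: A=160, B=29, D=89, E=160, F=43
Folded: C
Pot levels (distinct totals of non-folded players): 29, 43, 89, 160
Layer 1-29: 29 each from A, B, D, E, F = 29*5 = 145 chips; eligible A, B, D, E, F
Layer 30-43: 14 each from A, D, E, F = 14*4 = 56 chips; eligible A, D, E, F
Layer 44-89: 46 each from A, D, E = 46*3 = 138 chips; eligible A, D, E
Layer 90-160: 71 each from A, E = 71*2 = 142 chips; eligible A, E

Pot 1: 145 chips, eligible: A, B, D, E, F
Pot 2: 56 chips, eligible: A, D, E, F
Pot 3: 138 chips, eligible: A, D, E
Pot 4: 142 chips, eligible: A, E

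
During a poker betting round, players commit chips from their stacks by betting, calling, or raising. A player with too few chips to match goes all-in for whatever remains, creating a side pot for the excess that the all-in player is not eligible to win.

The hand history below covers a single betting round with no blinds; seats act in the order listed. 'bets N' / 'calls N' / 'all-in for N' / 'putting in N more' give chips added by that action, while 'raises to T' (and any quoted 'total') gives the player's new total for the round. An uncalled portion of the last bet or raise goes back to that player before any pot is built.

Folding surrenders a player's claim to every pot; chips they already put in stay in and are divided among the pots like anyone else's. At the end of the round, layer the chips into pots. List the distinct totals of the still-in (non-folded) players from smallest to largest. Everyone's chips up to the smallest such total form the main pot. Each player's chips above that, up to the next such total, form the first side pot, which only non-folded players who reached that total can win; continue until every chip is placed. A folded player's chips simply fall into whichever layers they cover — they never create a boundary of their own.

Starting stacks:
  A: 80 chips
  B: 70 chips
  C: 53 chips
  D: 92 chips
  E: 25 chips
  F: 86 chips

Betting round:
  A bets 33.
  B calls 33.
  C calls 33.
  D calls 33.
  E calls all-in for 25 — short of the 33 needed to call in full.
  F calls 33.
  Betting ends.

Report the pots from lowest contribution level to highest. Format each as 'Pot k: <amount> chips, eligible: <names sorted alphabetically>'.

Pot 1: 150 chips, eligible: A, B, C, D, E, F
Pot 2: 40 chips, eligible: A, B, C, D, F

Derivation:
Contributions: A=33, B=33, C=33, D=33, E=25, F=33
Pot levels (distinct totals of non-folded players): 25, 33
Layer 1-25: 25 each from A, B, C, D, E, F = 25*6 = 150 chips; eligible A, B, C, D, E, F
Layer 26-33: 8 each from A, B, C, D, F = 8*5 = 40 chips; eligible A, B, C, D, F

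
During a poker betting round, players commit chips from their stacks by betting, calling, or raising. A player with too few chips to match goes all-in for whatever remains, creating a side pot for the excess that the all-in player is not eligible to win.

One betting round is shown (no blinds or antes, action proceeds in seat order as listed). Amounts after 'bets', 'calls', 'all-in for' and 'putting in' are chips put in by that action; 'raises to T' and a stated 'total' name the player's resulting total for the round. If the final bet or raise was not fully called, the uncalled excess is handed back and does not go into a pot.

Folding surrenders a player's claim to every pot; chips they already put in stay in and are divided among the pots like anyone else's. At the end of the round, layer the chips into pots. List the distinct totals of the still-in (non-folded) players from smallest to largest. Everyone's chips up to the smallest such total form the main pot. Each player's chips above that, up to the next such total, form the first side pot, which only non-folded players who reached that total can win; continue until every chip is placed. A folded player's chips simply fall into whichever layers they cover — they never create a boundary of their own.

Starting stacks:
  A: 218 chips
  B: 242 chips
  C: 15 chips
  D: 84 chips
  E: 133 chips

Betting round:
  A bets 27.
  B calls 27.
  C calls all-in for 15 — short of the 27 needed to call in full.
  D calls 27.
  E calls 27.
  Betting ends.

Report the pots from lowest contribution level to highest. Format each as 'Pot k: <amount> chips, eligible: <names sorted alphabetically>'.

Pot 1: 75 chips, eligible: A, B, C, D, E
Pot 2: 48 chips, eligible: A, B, D, E

Derivation:
Contributions: A=27, B=27, C=15, D=27, E=27
Pot levels (distinct totals of non-folded players): 15, 27
Layer 1-15: 15 each from A, B, C, D, E = 15*5 = 75 chips; eligible A, B, C, D, E
Layer 16-27: 12 each from A, B, D, E = 12*4 = 48 chips; eligible A, B, D, E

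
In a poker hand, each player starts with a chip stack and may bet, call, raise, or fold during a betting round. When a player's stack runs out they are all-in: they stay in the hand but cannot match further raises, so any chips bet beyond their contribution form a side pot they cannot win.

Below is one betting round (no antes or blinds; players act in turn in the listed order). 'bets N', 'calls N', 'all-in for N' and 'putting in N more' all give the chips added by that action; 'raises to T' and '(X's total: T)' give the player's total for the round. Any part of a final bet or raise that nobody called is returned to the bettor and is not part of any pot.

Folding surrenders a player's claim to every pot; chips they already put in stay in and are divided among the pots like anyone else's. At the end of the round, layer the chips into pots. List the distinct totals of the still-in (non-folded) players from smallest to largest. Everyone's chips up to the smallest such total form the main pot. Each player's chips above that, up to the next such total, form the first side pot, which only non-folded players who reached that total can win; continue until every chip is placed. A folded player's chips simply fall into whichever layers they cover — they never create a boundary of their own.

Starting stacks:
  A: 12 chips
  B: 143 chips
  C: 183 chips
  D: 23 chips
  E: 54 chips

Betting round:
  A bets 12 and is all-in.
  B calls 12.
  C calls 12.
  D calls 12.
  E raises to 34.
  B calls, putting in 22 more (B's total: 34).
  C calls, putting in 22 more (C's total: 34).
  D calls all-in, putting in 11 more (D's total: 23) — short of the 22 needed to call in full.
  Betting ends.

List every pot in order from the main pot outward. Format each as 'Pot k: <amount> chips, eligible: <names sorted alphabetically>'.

Contributions: A=12, B=34, C=34, D=23, E=34
Pot levels (distinct totals of non-folded players): 12, 23, 34
Layer 1-12: 12 each from A, B, C, D, E = 12*5 = 60 chips; eligible A, B, C, D, E
Layer 13-23: 11 each from B, C, D, E = 11*4 = 44 chips; eligible B, C, D, E
Layer 24-34: 11 each from B, C, E = 11*3 = 33 chips; eligible B, C, E

Pot 1: 60 chips, eligible: A, B, C, D, E
Pot 2: 44 chips, eligible: B, C, D, E
Pot 3: 33 chips, eligible: B, C, E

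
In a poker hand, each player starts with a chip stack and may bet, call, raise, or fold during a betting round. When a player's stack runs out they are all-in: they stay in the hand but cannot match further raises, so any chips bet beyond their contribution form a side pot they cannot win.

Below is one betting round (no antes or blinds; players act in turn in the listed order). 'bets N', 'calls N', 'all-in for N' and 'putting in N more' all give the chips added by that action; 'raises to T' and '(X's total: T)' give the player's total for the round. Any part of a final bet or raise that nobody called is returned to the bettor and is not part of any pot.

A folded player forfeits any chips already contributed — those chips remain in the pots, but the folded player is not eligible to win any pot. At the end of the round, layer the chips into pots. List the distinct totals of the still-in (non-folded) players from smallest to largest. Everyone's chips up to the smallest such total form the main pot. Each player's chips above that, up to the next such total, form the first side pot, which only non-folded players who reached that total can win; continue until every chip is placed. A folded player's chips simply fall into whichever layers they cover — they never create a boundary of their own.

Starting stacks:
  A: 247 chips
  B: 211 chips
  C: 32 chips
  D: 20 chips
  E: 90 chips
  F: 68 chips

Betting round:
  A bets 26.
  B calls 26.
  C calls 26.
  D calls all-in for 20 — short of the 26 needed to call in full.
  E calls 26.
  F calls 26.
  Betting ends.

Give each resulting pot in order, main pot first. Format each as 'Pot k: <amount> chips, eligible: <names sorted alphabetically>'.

Contributions: A=26, B=26, C=26, D=20, E=26, F=26
Pot levels (distinct totals of non-folded players): 20, 26
Layer 1-20: 20 each from A, B, C, D, E, F = 20*6 = 120 chips; eligible A, B, C, D, E, F
Layer 21-26: 6 each from A, B, C, E, F = 6*5 = 30 chips; eligible A, B, C, E, F

Pot 1: 120 chips, eligible: A, B, C, D, E, F
Pot 2: 30 chips, eligible: A, B, C, E, F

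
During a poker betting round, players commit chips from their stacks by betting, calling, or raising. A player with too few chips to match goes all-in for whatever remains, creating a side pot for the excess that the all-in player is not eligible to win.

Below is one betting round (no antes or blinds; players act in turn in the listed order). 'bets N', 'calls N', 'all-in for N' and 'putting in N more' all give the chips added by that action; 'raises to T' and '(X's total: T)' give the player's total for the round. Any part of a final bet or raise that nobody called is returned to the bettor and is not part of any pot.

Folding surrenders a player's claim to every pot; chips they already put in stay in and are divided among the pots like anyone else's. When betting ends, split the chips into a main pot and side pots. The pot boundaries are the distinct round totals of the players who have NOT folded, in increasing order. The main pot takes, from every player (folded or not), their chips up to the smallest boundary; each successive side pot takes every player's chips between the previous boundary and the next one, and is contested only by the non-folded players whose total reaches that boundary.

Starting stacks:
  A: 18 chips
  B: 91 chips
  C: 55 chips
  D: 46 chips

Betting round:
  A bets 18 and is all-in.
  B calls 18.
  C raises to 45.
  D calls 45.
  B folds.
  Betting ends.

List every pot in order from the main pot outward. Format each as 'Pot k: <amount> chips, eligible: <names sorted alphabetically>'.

Contributions: A=18, B=18, C=45, D=45
Folded: B
Pot levels (distinct totals of non-folded players): 18, 45
Layer 1-18: 18 each from A, B, C, D = 18*4 = 72 chips; eligible A, C, D
Layer 19-45: 27 each from C, D = 27*2 = 54 chips; eligible C, D

Pot 1: 72 chips, eligible: A, C, D
Pot 2: 54 chips, eligible: C, D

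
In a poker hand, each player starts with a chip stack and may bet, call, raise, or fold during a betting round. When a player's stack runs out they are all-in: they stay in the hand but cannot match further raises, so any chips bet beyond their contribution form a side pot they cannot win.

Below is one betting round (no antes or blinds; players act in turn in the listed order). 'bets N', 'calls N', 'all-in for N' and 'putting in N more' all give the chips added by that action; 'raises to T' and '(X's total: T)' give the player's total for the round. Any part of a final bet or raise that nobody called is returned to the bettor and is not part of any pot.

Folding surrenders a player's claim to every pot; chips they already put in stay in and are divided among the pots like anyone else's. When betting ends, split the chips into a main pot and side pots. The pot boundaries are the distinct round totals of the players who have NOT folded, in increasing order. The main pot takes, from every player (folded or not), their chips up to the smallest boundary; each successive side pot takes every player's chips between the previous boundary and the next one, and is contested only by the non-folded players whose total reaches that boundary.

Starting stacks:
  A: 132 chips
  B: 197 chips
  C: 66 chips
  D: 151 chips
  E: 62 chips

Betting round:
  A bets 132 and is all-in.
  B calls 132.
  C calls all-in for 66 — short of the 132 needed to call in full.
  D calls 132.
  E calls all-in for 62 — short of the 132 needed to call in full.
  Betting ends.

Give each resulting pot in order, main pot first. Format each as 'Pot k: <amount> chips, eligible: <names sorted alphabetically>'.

Pot 1: 310 chips, eligible: A, B, C, D, E
Pot 2: 16 chips, eligible: A, B, C, D
Pot 3: 198 chips, eligible: A, B, D

Derivation:
Contributions: A=132, B=132, C=66, D=132, E=62
Pot levels (distinct totals of non-folded players): 62, 66, 132
Layer 1-62: 62 each from A, B, C, D, E = 62*5 = 310 chips; eligible A, B, C, D, E
Layer 63-66: 4 each from A, B, C, D = 4*4 = 16 chips; eligible A, B, C, D
Layer 67-132: 66 each from A, B, D = 66*3 = 198 chips; eligible A, B, D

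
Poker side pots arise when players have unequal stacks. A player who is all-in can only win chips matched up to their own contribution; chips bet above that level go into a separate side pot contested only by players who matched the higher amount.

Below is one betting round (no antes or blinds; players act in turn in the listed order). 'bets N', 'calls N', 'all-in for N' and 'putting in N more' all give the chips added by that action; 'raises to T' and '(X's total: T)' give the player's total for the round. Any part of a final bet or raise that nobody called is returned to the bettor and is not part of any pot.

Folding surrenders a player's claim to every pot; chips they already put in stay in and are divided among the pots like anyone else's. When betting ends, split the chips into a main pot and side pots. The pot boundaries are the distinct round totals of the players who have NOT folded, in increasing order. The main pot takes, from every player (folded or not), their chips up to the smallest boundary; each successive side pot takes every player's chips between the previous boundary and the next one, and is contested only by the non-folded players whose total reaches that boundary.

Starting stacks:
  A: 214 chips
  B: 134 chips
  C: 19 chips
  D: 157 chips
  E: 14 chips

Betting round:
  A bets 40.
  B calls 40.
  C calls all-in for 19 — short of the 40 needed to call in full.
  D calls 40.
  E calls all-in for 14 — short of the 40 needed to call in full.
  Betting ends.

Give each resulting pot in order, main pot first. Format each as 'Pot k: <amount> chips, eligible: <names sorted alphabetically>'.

Pot 1: 70 chips, eligible: A, B, C, D, E
Pot 2: 20 chips, eligible: A, B, C, D
Pot 3: 63 chips, eligible: A, B, D

Derivation:
Contributions: A=40, B=40, C=19, D=40, E=14
Pot levels (distinct totals of non-folded players): 14, 19, 40
Layer 1-14: 14 each from A, B, C, D, E = 14*5 = 70 chips; eligible A, B, C, D, E
Layer 15-19: 5 each from A, B, C, D = 5*4 = 20 chips; eligible A, B, C, D
Layer 20-40: 21 each from A, B, D = 21*3 = 63 chips; eligible A, B, D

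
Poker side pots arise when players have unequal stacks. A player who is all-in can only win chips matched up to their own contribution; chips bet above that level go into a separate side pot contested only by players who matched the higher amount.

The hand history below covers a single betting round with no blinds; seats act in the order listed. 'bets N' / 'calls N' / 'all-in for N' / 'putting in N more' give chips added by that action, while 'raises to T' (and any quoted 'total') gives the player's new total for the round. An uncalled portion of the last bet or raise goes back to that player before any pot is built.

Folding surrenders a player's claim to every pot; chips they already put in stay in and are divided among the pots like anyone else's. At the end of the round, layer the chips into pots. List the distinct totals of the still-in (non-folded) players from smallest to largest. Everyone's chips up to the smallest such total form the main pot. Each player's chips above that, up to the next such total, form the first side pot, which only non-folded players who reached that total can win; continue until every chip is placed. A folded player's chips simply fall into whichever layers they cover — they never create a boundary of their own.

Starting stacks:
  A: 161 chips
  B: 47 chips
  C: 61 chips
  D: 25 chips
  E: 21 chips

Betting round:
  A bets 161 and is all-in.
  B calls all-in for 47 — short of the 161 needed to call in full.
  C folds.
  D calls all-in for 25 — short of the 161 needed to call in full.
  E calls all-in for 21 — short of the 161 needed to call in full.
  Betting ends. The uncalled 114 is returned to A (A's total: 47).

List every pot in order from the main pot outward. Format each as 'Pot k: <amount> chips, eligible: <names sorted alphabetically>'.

Contributions (after 114 returned to A): A=47, B=47, D=25, E=21
Folded: C
Pot levels (distinct totals of non-folded players): 21, 25, 47
Layer 1-21: 21 each from A, B, D, E = 21*4 = 84 chips; eligible A, B, D, E
Layer 22-25: 4 each from A, B, D = 4*3 = 12 chips; eligible A, B, D
Layer 26-47: 22 each from A, B = 22*2 = 44 chips; eligible A, B

Pot 1: 84 chips, eligible: A, B, D, E
Pot 2: 12 chips, eligible: A, B, D
Pot 3: 44 chips, eligible: A, B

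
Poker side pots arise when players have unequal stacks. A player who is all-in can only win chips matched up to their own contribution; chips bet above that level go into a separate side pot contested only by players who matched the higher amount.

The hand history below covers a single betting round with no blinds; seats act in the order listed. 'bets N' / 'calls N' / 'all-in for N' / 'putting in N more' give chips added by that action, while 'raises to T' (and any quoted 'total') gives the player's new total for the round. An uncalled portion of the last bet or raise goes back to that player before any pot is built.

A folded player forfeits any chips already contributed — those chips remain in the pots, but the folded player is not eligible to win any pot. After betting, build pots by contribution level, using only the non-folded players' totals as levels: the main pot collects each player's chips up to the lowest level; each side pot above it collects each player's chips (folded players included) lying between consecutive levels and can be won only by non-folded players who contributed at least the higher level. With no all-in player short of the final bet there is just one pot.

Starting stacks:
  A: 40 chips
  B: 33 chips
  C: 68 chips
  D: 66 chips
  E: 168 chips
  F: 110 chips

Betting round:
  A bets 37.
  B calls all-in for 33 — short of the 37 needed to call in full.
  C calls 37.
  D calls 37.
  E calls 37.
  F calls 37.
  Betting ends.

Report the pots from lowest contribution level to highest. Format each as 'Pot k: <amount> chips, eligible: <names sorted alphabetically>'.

Contributions: A=37, B=33, C=37, D=37, E=37, F=37
Pot levels (distinct totals of non-folded players): 33, 37
Layer 1-33: 33 each from A, B, C, D, E, F = 33*6 = 198 chips; eligible A, B, C, D, E, F
Layer 34-37: 4 each from A, C, D, E, F = 4*5 = 20 chips; eligible A, C, D, E, F

Pot 1: 198 chips, eligible: A, B, C, D, E, F
Pot 2: 20 chips, eligible: A, C, D, E, F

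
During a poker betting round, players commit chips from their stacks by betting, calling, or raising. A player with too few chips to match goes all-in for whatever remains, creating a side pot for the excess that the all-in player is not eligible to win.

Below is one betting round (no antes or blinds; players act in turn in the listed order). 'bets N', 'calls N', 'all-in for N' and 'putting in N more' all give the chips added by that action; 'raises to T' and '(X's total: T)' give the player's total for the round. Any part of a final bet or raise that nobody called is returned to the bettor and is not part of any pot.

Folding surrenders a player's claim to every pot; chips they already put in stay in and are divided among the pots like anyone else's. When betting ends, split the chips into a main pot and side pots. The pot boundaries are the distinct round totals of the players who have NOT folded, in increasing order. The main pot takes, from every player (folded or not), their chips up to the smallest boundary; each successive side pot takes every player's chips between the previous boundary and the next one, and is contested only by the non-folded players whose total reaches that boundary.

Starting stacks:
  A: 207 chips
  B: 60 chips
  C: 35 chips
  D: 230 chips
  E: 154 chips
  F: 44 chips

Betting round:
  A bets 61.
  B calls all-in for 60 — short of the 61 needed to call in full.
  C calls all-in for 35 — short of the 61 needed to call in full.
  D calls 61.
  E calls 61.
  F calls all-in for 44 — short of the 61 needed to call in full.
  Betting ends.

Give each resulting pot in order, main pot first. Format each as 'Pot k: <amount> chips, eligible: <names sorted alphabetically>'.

Pot 1: 210 chips, eligible: A, B, C, D, E, F
Pot 2: 45 chips, eligible: A, B, D, E, F
Pot 3: 64 chips, eligible: A, B, D, E
Pot 4: 3 chips, eligible: A, D, E

Derivation:
Contributions: A=61, B=60, C=35, D=61, E=61, F=44
Pot levels (distinct totals of non-folded players): 35, 44, 60, 61
Layer 1-35: 35 each from A, B, C, D, E, F = 35*6 = 210 chips; eligible A, B, C, D, E, F
Layer 36-44: 9 each from A, B, D, E, F = 9*5 = 45 chips; eligible A, B, D, E, F
Layer 45-60: 16 each from A, B, D, E = 16*4 = 64 chips; eligible A, B, D, E
Layer 61-61: 1 each from A, D, E = 1*3 = 3 chips; eligible A, D, E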